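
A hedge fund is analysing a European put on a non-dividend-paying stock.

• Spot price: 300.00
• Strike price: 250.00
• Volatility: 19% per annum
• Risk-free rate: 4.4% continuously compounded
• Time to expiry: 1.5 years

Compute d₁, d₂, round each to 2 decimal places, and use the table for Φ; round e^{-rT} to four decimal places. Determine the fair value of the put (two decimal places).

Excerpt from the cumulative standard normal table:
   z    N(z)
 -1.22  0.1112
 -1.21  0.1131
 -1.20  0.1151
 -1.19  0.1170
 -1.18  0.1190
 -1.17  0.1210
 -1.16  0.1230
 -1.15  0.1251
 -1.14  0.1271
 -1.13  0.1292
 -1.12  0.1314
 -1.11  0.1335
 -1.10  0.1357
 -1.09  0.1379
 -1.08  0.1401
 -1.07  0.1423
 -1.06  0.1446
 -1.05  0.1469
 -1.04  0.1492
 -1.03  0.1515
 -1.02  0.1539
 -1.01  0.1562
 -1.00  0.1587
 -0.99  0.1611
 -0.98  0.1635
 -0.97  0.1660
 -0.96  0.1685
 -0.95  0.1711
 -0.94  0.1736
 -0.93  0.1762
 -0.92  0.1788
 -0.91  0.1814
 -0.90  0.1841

σ√T = 0.19 × 1.2247 = 0.2327
ln(S/K) + (r + σ²/2)T = ln(300/250) + (0.044 + 0.19²/2)·1.5 = 0.1823 + 0.0931 = 0.2754
d₁ = 0.2754 / 0.2327 = 1.1835 which rounds to 1.18
d₂ = d₁ − σ√T = 1.1835 − 0.2327 = 0.9508 which rounds to 0.95
exp(−rT) = exp(−0.044·1.5) = 0.9361
N(−d₂) = N(-0.95) = 0.1711;  N(−d₁) = N(-1.18) = 0.1190
P = 250·0.9361·0.1711 − 300·0.1190 = 40.0417 − 35.7000 = 4.3417

4.34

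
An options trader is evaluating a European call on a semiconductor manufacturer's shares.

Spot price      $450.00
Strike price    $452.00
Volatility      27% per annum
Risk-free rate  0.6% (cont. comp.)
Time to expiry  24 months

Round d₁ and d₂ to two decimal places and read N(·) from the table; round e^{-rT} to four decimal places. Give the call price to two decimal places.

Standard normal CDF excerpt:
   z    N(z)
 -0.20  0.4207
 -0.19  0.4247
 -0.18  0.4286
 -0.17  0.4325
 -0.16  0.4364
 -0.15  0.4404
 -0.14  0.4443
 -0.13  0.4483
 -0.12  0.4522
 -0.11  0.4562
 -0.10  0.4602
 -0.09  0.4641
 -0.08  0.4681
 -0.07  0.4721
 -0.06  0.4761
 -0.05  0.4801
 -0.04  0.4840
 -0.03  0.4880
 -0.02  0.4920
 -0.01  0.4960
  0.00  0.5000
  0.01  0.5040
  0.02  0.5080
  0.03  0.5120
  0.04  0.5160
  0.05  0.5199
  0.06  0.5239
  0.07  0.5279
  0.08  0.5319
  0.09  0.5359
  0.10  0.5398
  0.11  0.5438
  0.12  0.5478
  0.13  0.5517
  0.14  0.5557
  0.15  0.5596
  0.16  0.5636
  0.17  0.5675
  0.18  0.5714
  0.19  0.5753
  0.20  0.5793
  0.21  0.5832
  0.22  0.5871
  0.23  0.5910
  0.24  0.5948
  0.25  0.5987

$69.28

T = 2;  σ√T = 0.3818
d₁ = [ln(450/452) + (0.006 + 0.27²/2)·2] / 0.3818 = [-0.0044 + 0.0849] / 0.3818 = 0.2107 ⇒ 0.21
d₂ = d₁ − σ√T = 0.2107 − 0.3818 = -0.1711 ⇒ -0.17
exp(−rT) = exp(−0.006·2) = 0.9881
C = 450·N(0.21) − 452·0.9881·N(-0.17) = 450·0.5832 − 452·0.9881·0.4325 = 262.4400 − 193.1637 = 69.2763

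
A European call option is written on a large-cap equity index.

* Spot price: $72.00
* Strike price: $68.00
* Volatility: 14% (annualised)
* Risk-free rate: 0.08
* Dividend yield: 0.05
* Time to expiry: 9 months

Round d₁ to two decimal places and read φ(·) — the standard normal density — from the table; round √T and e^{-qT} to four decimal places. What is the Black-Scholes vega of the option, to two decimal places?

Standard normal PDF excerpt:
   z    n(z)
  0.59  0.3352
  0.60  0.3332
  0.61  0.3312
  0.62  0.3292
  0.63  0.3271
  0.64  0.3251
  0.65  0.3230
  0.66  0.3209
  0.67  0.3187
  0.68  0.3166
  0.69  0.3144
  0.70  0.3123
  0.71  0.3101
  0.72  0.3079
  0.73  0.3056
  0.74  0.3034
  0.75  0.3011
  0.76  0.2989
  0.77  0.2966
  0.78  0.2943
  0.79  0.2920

σ√T = 0.14·√0.75 = 0.1212
d₁ = [ln(72/68) + (0.08 − 0.05 + 0.14²/2)·0.75] / 0.1212 = [0.0572 + 0.0299] / 0.1212 = 0.7176 ⇒ 0.72
√T = √0.75 = 0.8660
φ(d₁) = φ(0.72) = 0.3079
exp(−qT) = exp(−0.05·0.75) = 0.9632
vega = S·exp(−qT)·φ(d₁)·√T = 72·0.9632·0.3079·0.8660 = 18.4917

18.49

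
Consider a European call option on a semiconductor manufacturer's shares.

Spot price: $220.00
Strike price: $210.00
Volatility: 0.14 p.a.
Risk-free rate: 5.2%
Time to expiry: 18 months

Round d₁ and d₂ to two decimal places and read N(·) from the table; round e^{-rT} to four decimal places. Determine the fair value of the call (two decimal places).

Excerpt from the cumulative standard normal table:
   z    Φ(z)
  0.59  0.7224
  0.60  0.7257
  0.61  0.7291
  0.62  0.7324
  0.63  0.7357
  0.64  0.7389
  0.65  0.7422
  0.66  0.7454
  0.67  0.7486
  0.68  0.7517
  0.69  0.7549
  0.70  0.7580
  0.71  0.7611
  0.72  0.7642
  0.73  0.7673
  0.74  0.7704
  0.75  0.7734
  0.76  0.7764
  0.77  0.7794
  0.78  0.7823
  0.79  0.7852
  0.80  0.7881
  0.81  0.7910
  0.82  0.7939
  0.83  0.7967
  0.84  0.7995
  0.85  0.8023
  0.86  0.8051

T = 1.5;  σ√T = 0.1715
d₁ = [ln(220/210) + (0.052 + 0.14²/2)·1.5] / 0.1715 = [0.0465 + 0.0927] / 0.1715 = 0.8119 ⇒ 0.81
d₂ = d₁ − σ√T = 0.8119 − 0.1715 = 0.6405 ⇒ 0.64
e^(−rT) = e^(−0.052·1.5) = 0.9250
N(d₁) = N(0.81) = 0.7910;  N(d₂) = N(0.64) = 0.7389
C = 220·0.7910 − 210·0.9250·0.7389 = 174.0200 − 143.5313 = 30.4887

$30.49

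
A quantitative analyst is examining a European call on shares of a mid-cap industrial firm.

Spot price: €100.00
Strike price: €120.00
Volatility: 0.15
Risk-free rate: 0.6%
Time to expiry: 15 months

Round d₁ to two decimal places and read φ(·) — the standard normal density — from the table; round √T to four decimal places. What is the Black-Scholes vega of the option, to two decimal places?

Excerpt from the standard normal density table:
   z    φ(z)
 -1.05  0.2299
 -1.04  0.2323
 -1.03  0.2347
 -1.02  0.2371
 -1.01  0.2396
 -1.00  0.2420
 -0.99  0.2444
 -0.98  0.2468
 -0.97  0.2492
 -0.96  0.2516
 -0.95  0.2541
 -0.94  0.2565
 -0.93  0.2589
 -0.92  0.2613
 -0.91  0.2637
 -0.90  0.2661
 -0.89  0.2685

28.13

σ√T = 0.15·√1.25 = 0.1677
d₁ = [ln(100/120) + (0.006 + ½·0.15²)·1.25] / (σ√T) = (-0.1823 + 0.0216) / 0.1677 = -0.9586 ≈ -0.96
√T = √1.25 = 1.1180
φ(d₁) = φ(-0.96) = 0.2516
vega = S·φ(d₁)·√T = 100·0.2516·1.1180 = 28.1289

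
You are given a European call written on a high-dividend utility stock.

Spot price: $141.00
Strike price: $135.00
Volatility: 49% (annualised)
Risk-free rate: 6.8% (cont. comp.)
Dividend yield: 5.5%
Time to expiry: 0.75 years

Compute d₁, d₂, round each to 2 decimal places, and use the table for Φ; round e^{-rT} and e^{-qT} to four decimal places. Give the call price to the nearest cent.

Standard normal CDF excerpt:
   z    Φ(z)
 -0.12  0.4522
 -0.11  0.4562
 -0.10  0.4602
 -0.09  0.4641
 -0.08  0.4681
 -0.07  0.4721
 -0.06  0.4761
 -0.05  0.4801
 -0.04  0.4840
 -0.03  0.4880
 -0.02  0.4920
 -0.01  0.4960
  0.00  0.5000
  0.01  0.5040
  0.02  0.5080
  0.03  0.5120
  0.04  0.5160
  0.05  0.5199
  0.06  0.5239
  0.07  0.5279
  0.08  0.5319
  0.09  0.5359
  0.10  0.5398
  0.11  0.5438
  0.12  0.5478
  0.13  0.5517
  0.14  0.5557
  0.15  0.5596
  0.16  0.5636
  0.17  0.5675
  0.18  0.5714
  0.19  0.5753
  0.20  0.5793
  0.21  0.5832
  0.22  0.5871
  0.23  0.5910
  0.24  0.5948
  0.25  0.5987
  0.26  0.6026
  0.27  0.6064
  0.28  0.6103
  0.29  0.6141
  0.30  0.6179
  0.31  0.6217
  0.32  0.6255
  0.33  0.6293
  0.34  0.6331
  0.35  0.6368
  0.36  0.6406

σ√T = 0.49 × 0.8660 = 0.4244
d₁ = [ln(141/135) + (0.068 − 0.055 + 0.49²/2)·0.75] / 0.4244 = [0.0435 + 0.0998] / 0.4244 = 0.3376 ⇒ 0.34
d₂ = d₁ − σ√T = 0.3376 − 0.4244 = -0.0867 ⇒ -0.09
exp(−qT) = exp(−0.055·0.75) = 0.9596;  exp(−rT) = exp(−0.068·0.75) = 0.9503
C = 141·0.9596·N(0.34) − 135·0.9503·N(-0.09) = 141·0.9596·0.6331 − 135·0.9503·0.4641 = 85.6607 − 59.5396 = 26.1211

$26.12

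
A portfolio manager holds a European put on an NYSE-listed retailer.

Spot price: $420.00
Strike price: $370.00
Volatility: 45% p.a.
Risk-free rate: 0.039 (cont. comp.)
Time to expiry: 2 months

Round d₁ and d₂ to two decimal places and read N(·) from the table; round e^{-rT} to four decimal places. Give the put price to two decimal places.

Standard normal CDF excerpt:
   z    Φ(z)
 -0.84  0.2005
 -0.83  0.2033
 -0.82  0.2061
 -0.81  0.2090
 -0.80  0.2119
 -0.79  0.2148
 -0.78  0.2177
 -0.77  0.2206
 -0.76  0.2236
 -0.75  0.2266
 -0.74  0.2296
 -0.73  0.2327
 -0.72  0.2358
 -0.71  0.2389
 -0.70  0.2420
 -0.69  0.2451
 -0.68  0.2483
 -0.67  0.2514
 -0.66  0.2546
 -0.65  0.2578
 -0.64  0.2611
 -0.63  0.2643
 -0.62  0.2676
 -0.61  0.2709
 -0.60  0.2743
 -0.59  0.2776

$10.59

σ√T = 0.45 × 0.4082 = 0.1837
d₁ = [ln(420/370) + (0.039 + ½·0.45²)·0.1667] / (σ√T) = (0.1268 + 0.0234) / 0.1837 = 0.8172 ⇒ 0.82
d₂ = 0.8172 − 0.1837 = 0.6335 ⇒ 0.63
exp(−rT) = exp(−0.039·0.1667) = 0.9935
N(−d₂) = N(-0.63) = 0.2643;  N(−d₁) = N(-0.82) = 0.2061
P = 370·0.9935·0.2643 − 420·0.2061 = 97.1554 − 86.5620 = 10.5934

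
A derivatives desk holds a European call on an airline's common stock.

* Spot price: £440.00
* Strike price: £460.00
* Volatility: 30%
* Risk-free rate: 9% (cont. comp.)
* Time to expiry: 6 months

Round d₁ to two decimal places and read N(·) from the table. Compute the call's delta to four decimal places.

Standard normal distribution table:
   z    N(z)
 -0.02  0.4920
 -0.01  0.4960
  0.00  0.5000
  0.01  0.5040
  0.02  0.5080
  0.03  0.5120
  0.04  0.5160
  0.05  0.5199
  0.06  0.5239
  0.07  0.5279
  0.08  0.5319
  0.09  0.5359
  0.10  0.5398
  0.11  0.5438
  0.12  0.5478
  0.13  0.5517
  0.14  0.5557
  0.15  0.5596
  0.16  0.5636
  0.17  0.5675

T = 0.5;  σ√T = 0.2121
d₁ = [ln(440/460) + (0.09 + 0.3²/2)·0.5] / 0.2121 = [-0.0445 + 0.0675] / 0.2121 = 0.1087 → 0.11
N(d₁) = N(0.11) = 0.5438
Δ_call = N(d₁) = 0.5438

0.5438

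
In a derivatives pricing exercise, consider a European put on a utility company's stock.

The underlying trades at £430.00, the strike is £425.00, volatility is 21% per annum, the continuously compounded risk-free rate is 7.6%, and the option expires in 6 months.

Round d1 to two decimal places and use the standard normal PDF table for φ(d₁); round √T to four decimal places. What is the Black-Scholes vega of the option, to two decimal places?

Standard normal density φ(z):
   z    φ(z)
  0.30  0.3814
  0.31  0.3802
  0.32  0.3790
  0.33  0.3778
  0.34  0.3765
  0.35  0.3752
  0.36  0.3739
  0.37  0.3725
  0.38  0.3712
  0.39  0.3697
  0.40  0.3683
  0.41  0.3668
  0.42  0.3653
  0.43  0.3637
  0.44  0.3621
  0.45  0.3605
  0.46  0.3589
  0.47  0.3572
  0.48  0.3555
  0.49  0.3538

σ√T = 0.21 × 0.7071 = 0.1485
ln(S/K) + (r + σ²/2)T = ln(430/425) + (0.076 + 0.21²/2)·0.5 = 0.0117 + 0.0490 = 0.0607
d₁ = 0.0607 / 0.1485 = 0.4089 → 0.41
√T = √0.5 = 0.7071
φ(d₁) = φ(0.41) = 0.3668
vega = S·φ(d₁)·√T = 430·0.3668·0.7071 = 111.5266

111.53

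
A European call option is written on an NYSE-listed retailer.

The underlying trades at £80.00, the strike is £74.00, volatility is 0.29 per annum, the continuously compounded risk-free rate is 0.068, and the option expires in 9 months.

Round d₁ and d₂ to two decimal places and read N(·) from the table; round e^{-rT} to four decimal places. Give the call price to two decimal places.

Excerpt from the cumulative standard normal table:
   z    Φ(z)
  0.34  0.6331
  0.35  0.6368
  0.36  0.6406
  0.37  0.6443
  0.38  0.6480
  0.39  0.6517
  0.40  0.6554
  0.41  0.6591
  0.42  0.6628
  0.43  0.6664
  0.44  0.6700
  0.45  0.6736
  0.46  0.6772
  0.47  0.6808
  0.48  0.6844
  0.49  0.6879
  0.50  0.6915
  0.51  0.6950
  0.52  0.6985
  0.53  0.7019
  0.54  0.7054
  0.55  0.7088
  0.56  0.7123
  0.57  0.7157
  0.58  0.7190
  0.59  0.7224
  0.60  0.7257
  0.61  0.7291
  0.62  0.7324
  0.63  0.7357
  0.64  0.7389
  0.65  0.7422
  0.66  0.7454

T = 0.75;  σ√T = 0.2511
d₁ = [ln(80/74) + (0.068 + ½·0.29²)·0.75] / (σ√T) = (0.0780 + 0.0825) / 0.2511 = 0.6391 ⇒ 0.64
d₂ = 0.6391 − 0.2511 = 0.3879 ⇒ 0.39
exp(−rT) = exp(−0.068·0.75) = 0.9503
C = 80·N(0.64) − 74·0.9503·N(0.39) = 80·0.7389 − 74·0.9503·0.6517 = 59.1120 − 45.8290 = 13.2830

£13.28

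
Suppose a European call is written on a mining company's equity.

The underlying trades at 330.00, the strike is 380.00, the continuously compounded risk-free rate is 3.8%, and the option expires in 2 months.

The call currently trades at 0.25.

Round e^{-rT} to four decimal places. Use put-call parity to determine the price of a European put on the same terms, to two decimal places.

exp(−rT) = exp(−0.038·0.1667) = 0.9937
Put-call parity: C − P = S − K·e^(−rT) = 330 − 380·0.9937 = 330 − 377.6060 = -47.6060
P = C − (C − P) = 0.25 − (-47.6060) = 47.8560

47.86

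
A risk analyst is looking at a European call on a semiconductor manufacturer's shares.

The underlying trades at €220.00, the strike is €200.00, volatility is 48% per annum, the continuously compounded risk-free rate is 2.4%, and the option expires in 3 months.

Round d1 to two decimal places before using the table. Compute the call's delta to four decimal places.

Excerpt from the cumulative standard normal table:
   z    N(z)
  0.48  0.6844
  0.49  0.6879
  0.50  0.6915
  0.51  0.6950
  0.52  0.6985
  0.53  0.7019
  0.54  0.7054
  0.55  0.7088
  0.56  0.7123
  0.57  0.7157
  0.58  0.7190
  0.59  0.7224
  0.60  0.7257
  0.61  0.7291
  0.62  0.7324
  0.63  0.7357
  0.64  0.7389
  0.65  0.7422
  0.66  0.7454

0.7054

σ√T = 0.48·√0.25 = 0.2400
d₁ = [ln(220/200) + (0.024 + ½·0.48²)·0.25] / (σ√T) = (0.0953 + 0.0348) / 0.2400 = 0.5421 → 0.54
N(d₁) = N(0.54) = 0.7054
Δ_call = N(d₁) = 0.7054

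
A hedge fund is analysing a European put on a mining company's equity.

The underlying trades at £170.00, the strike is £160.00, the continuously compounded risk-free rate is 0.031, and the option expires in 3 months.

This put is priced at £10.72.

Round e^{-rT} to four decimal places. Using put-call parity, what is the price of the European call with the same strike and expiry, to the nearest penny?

£21.95

exp(−rT) = exp(−0.031·0.25) = 0.9923
Put-call parity: C − P = S − K·e^(−rT) = 170 − 160·0.9923 = 170 − 158.7680 = 11.2320
C = P + (C − P) = 10.72 + (11.2320) = 21.9520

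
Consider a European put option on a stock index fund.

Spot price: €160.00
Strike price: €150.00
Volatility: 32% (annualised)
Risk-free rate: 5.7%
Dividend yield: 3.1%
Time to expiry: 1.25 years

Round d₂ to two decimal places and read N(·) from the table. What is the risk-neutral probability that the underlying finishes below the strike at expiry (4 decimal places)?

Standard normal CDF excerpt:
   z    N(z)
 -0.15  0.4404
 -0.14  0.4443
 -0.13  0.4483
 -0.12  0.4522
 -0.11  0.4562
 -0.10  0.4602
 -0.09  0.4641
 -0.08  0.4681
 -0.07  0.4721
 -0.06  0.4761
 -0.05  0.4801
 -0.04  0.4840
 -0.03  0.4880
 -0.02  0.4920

0.4641

T = 1.25;  σ√T = 0.3578
ln(S/K) + (r − q + σ²/2)T = ln(160/150) + (0.057 − 0.031 + 0.32²/2)·1.25 = 0.0645 + 0.0965 = 0.1610
d₁ = 0.1610 / 0.3578 = 0.4501 which rounds to 0.45
d₂ = d₁ − σ√T = 0.4501 − 0.3578 = 0.0923 which rounds to 0.09
Pr(exercise) under Q = N(−d₂) = N(-0.09) = 0.4641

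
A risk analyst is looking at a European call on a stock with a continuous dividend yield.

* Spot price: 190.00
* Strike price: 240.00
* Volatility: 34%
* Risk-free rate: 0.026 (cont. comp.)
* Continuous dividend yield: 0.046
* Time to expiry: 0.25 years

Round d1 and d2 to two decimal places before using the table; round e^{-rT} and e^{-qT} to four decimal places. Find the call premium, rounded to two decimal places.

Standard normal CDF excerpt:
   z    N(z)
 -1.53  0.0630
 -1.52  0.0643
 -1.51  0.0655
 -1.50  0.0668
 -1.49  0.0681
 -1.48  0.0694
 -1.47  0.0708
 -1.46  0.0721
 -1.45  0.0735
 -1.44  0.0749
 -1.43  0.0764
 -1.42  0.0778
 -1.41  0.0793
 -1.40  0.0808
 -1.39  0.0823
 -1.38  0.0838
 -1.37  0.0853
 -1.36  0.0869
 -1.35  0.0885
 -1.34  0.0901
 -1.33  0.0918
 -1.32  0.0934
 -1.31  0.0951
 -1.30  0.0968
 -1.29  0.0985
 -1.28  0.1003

1.31

σ√T = 0.34·√0.25 = 0.1700
d₁ = [ln(190/240) + (0.026 − 0.046 + 0.34²/2)·0.25] / 0.1700 = [-0.2336 + 0.0095] / 0.1700 = -1.3186 ≈ -1.32
d₂ = d₁ − σ√T = -1.3186 − 0.1700 = -1.4886 ≈ -1.49
exp(−qT) = exp(−0.046·0.25) = 0.9886;  exp(−rT) = exp(−0.026·0.25) = 0.9935
N(d₁) = N(-1.32) = 0.0934;  N(d₂) = N(-1.49) = 0.0681
C = 190·0.9886·0.0934 − 240·0.9935·0.0681 = 17.5437 − 16.2378 = 1.3059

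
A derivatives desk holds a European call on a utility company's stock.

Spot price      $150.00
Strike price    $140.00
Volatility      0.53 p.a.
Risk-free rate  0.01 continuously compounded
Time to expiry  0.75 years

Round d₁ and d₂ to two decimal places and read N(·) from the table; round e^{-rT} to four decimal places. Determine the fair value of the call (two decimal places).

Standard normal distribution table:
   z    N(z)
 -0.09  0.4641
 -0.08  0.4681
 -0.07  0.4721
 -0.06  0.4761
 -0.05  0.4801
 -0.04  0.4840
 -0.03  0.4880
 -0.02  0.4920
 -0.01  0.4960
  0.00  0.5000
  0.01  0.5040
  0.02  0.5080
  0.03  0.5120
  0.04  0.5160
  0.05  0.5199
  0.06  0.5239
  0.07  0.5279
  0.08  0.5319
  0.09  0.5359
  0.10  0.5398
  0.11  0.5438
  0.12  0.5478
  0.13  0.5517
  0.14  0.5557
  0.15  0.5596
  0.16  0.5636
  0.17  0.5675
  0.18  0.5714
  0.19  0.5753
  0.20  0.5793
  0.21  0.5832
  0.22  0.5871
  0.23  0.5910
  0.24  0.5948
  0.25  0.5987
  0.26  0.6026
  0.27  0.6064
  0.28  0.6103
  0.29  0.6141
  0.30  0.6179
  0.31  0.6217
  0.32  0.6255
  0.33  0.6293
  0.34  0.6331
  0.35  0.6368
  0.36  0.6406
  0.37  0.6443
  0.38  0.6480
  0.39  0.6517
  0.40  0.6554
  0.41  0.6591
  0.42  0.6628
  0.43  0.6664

$32.16

σ√T = 0.53 × 0.8660 = 0.4590
ln(S/K) + (r + σ²/2)T = ln(150/140) + (0.01 + 0.53²/2)·0.75 = 0.0690 + 0.1128 = 0.1818
d₁ = 0.1818 / 0.4590 = 0.3962 ≈ 0.40
d₂ = d₁ − σ√T = 0.3962 − 0.4590 = -0.0628 ≈ -0.06
exp(−rT) = exp(−0.01·0.75) = 0.9925
C = 150·N(0.40) − 140·0.9925·N(-0.06) = 150·0.6554 − 140·0.9925·0.4761 = 98.3100 − 66.1541 = 32.1559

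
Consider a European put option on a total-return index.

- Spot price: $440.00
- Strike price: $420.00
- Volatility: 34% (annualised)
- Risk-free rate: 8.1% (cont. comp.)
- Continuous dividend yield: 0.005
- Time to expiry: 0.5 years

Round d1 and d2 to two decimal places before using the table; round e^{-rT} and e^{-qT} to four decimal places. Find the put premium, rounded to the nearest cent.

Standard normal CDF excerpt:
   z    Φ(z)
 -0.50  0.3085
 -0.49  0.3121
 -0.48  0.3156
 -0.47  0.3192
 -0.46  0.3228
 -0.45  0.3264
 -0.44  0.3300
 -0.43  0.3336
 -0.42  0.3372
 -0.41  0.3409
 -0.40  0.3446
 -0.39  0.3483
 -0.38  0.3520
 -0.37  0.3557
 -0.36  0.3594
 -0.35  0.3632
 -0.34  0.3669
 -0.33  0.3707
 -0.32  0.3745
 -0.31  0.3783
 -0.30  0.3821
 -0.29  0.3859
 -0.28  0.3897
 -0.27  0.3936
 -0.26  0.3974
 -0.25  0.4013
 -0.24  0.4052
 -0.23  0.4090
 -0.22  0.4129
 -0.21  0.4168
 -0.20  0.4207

$24.86

σ√T = 0.34 × 0.7071 = 0.2404
d₁ = [ln(440/420) + (0.081 − 0.005 + 0.34²/2)·0.5] / 0.2404 = [0.0465 + 0.0669] / 0.2404 = 0.4718 ⇒ 0.47
d₂ = d₁ − σ√T = 0.4718 − 0.2404 = 0.2313 ⇒ 0.23
e^(−qT) = e^(−0.005·0.5) = 0.9975;  e^(−rT) = e^(−0.081·0.5) = 0.9603
N(−d₂) = N(-0.23) = 0.4090;  N(−d₁) = N(-0.47) = 0.3192
P = 420·0.9603·0.4090 − 440·0.9975·0.3192 = 164.9603 − 140.0969 = 24.8635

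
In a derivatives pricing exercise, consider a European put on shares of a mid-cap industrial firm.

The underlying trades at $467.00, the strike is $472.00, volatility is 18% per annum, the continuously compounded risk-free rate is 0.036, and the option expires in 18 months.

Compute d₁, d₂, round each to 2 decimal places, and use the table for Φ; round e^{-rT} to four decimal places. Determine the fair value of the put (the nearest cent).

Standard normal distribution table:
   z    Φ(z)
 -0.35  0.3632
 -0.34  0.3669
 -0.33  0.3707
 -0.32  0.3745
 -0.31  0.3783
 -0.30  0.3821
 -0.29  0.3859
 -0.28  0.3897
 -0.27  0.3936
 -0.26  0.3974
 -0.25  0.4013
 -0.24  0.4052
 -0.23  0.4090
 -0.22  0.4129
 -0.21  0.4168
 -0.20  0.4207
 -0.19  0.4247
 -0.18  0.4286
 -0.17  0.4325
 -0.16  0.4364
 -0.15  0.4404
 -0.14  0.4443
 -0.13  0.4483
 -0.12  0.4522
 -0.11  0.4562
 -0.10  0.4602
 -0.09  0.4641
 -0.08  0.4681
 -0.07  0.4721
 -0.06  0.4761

σ√T = 0.18 × 1.2247 = 0.2205
d₁ = [ln(467/472) + (0.036 + 0.18²/2)·1.5] / 0.2205 = [-0.0106 + 0.0783] / 0.2205 = 0.3069 → 0.31
d₂ = d₁ − σ√T = 0.3069 − 0.2205 = 0.0864 → 0.09
e^(−rT) = e^(−0.036·1.5) = 0.9474
N(−d₂) = N(-0.09) = 0.4641;  N(−d₁) = N(-0.31) = 0.3783
P = 472·0.9474·0.4641 − 467·0.3783 = 207.5329 − 176.6661 = 30.8668

$30.87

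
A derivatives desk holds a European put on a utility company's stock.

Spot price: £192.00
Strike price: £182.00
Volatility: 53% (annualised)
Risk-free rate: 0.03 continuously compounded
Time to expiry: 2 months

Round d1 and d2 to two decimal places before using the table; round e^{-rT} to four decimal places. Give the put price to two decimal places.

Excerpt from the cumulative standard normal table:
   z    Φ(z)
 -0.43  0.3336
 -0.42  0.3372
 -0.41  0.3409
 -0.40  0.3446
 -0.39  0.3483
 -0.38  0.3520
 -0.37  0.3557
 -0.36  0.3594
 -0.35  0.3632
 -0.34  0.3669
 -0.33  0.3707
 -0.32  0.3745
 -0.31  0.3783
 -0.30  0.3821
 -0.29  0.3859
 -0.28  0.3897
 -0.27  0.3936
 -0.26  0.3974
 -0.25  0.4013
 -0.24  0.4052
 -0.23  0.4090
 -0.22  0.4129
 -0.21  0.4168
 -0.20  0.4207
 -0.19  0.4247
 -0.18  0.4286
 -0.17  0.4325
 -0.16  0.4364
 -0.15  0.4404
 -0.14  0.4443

£11.44

T = 0.1667;  σ√T = 0.2164
d₁ = [ln(192/182) + (0.03 + 0.53²/2)·0.1667] / 0.2164 = [0.0535 + 0.0284] / 0.2164 = 0.3785 which rounds to 0.38
d₂ = d₁ − σ√T = 0.3785 − 0.2164 = 0.1621 which rounds to 0.16
e^(−rT) = e^(−0.03·0.1667) = 0.9950
N(−d₂) = N(-0.16) = 0.4364;  N(−d₁) = N(-0.38) = 0.3520
P = 182·0.9950·0.4364 − 192·0.3520 = 79.0277 − 67.5840 = 11.4437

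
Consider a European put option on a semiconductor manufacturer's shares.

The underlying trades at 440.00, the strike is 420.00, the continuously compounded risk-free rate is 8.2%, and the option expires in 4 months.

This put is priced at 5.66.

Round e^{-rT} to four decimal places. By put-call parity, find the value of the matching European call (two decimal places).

37.00

e^(−rT) = e^(−0.082·0.3333) = 0.9730
Put-call parity: C − P = S − K·e^(−rT) = 440 − 420·0.9730 = 440 − 408.6600 = 31.3400
C = P + (C − P) = 5.66 + (31.3400) = 37.0000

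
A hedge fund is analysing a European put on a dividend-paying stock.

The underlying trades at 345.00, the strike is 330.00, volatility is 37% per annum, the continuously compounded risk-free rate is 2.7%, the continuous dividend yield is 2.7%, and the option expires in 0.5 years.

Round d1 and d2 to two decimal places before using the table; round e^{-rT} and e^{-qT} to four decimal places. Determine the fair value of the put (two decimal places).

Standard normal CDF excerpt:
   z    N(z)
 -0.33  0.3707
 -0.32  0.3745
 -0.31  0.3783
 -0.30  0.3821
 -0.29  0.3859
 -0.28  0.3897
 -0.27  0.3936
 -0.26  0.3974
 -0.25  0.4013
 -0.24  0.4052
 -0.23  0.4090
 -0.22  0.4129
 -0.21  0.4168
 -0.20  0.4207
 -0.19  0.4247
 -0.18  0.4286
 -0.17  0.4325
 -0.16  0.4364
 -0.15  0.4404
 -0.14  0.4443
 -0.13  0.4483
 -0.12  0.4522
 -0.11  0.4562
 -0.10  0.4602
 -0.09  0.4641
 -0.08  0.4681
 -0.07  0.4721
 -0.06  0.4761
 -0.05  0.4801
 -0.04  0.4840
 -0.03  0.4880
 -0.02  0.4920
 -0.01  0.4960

T = 0.5;  σ√T = 0.2616
d₁ = [ln(345/330) + (0.027 − 0.027 + 0.37²/2)·0.5] / 0.2616 = [0.0445 + 0.0342] / 0.2616 = 0.3007 ≈ 0.30
d₂ = d₁ − σ√T = 0.3007 − 0.2616 = 0.0391 ≈ 0.04
exp(−qT) = exp(−0.027·0.5) = 0.9866;  exp(−rT) = exp(−0.027·0.5) = 0.9866
N(−d₂) = N(-0.04) = 0.4840;  N(−d₁) = N(-0.30) = 0.3821
P = 330·0.9866·0.4840 − 345·0.9866·0.3821 = 157.5798 − 130.0581 = 27.5217

27.52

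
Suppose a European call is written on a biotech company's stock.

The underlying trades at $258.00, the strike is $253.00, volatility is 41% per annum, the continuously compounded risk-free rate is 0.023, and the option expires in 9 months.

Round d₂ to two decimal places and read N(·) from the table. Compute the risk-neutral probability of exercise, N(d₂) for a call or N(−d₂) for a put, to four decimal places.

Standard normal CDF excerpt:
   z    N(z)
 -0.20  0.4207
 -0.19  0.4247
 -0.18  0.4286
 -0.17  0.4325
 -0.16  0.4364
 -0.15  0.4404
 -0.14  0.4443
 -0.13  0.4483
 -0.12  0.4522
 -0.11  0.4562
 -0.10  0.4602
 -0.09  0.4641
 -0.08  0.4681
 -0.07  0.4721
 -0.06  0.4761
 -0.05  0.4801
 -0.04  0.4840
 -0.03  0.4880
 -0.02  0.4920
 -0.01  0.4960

σ√T = 0.41·√0.75 = 0.3551
d₁ = [ln(258/253) + (0.023 + 0.41²/2)·0.75] / 0.3551 = [0.0196 + 0.0803] / 0.3551 = 0.2812 which rounds to 0.28
d₂ = d₁ − σ√T = 0.2812 − 0.3551 = -0.0738 which rounds to -0.07
Pr(exercise) under Q = N(d₂) = 0.4721

0.4721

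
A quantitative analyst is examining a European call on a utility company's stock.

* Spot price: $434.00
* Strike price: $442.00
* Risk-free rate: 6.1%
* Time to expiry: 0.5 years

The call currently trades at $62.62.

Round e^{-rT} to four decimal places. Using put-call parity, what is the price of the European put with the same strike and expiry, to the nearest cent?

exp(−rT) = exp(−0.061·0.5) = 0.9700
Put-call parity: C − P = S − K·e^(−rT) = 434 − 442·0.9700 = 434 − 428.7400 = 5.2600
P = C − (C − P) = 62.62 − (5.2600) = 57.3600

$57.36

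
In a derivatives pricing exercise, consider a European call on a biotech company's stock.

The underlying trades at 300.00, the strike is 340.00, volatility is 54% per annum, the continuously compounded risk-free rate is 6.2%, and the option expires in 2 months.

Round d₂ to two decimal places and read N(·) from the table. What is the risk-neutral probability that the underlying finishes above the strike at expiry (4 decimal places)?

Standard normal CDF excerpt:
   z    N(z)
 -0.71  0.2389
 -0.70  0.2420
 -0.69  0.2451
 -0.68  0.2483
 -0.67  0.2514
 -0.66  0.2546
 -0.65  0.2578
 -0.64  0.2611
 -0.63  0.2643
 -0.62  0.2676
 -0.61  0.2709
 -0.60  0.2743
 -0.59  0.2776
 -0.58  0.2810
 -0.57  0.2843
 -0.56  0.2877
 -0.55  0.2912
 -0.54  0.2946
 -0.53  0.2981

σ√T = 0.54 × 0.4082 = 0.2205
d₁ = [ln(300/340) + (0.062 + ½·0.54²)·0.1667] / (σ√T) = (-0.1252 + 0.0346) / 0.2205 = -0.4107 ≈ -0.41
d₂ = -0.4107 − 0.2205 = -0.6311 ≈ -0.63
Risk-neutral Pr[S_T > K] = N(d₂) = N(-0.63) = 0.2643

0.2643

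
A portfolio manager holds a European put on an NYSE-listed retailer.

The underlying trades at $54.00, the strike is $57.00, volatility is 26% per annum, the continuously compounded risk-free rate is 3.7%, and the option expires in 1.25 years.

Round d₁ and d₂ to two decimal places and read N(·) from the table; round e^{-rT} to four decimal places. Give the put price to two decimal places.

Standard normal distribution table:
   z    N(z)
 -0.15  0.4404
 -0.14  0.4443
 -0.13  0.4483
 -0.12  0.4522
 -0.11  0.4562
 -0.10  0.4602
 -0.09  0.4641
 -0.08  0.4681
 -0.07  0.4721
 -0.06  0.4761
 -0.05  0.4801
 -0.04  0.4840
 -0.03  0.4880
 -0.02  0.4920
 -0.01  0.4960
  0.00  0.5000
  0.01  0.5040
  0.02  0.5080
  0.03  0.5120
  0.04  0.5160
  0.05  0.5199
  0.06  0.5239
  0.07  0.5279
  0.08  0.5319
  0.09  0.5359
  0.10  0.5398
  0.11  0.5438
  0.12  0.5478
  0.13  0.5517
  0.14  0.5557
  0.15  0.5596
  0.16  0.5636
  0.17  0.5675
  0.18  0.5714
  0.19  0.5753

$6.47

T = 1.25;  σ√T = 0.2907
d₁ = [ln(54/57) + (0.037 + ½·0.26²)·1.25] / (σ√T) = (-0.0541 + 0.0885) / 0.2907 = 0.1185 ≈ 0.12
d₂ = 0.1185 − 0.2907 = -0.1722 ≈ -0.17
e^(−rT) = e^(−0.037·1.25) = 0.9548
P = 57·0.9548·N(0.17) − 54·N(-0.12) = 57·0.9548·0.5675 − 54·0.4522 = 30.8854 − 24.4188 = 6.4666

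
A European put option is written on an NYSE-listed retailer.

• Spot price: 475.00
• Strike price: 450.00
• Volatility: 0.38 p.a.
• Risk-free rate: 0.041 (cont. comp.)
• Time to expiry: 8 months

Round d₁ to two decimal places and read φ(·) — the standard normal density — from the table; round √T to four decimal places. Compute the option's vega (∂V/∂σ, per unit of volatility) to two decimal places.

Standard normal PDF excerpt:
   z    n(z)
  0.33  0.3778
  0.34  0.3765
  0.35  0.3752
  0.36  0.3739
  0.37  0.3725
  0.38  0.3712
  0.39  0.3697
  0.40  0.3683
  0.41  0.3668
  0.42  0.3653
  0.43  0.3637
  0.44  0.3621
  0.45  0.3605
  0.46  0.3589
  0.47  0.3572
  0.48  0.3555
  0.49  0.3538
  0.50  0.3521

T = 0.6667;  σ√T = 0.3103
d₁ = [ln(475/450) + (0.041 + ½·0.38²)·0.6667] / (σ√T) = (0.0541 + 0.0755) / 0.3103 = 0.4175 ⇒ 0.42
√T = √0.6667 = 0.8165
φ(d₁) = φ(0.42) = 0.3653
vega = S·φ(d₁)·√T = 475·0.3653·0.8165 = 141.6770
(Call and put vega coincide under Black-Scholes.)

141.68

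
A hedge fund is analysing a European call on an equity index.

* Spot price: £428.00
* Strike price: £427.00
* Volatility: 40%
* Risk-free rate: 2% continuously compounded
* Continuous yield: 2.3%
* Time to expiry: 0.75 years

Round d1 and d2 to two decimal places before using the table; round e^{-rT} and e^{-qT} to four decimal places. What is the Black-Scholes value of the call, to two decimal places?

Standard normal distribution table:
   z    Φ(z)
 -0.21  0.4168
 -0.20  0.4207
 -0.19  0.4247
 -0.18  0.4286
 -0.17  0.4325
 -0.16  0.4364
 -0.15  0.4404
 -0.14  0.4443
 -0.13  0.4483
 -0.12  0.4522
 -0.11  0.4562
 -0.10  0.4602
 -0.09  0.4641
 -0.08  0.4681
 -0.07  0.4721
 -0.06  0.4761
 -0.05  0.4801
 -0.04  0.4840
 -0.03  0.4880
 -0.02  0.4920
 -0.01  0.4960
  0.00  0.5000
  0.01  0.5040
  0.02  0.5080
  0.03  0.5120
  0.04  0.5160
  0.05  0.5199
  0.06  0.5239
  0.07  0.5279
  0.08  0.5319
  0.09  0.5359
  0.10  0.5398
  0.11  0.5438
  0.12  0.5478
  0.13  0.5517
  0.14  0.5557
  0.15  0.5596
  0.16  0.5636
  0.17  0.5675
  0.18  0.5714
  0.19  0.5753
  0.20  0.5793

T = 0.75;  σ√T = 0.3464
d₁ = [ln(428/427) + (0.02 − 0.023 + ½·0.4²)·0.75] / (σ√T) = (0.0023 + 0.0578) / 0.3464 = 0.1735 → 0.17
d₂ = 0.1735 − 0.3464 = -0.1729 → -0.17
e^(−qT) = e^(−0.023·0.75) = 0.9829;  e^(−rT) = e^(−0.02·0.75) = 0.9851
N(d₁) = N(0.17) = 0.5675;  N(d₂) = N(-0.17) = 0.4325
C = 428·0.9829·0.5675 − 427·0.9851·0.4325 = 238.7366 − 181.9258 = 56.8108

£56.81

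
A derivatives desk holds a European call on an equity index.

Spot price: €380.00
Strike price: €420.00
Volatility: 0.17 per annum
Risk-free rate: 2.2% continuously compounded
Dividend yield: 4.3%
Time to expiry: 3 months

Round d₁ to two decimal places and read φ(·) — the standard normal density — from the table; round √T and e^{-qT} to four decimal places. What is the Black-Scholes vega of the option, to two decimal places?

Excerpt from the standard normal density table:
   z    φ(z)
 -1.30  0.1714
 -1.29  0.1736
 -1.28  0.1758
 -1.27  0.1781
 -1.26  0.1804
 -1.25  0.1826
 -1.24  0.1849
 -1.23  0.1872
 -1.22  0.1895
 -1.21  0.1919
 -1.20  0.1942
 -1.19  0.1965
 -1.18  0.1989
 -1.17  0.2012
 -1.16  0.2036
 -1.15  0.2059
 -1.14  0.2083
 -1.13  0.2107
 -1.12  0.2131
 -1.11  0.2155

σ√T = 0.17 × 0.5000 = 0.0850
d₁ = [ln(380/420) + (0.022 − 0.043 + 0.17²/2)·0.25] / 0.0850 = [-0.1001 − 0.0016] / 0.0850 = -1.1967 which rounds to -1.20
√T = √0.25 = 0.5000
φ(d₁) = φ(-1.20) = 0.1942
exp(−qT) = exp(−0.043·0.25) = 0.9893
vega = S·exp(−qT)·φ(d₁)·√T = 380·0.9893·0.1942·0.5000 = 36.5032
(Call and put vega coincide under Black-Scholes.)

36.50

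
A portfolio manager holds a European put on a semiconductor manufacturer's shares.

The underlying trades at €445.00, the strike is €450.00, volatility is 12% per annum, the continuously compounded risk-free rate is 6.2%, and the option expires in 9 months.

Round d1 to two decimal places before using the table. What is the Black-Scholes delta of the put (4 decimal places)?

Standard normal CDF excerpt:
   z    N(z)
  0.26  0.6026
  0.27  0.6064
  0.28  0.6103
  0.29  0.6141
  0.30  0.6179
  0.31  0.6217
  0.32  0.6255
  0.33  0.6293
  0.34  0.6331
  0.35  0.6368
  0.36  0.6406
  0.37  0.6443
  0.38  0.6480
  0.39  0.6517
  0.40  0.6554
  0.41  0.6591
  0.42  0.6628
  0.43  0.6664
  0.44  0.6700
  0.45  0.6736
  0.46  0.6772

σ√T = 0.12 × 0.8660 = 0.1039
d₁ = [ln(445/450) + (0.062 + ½·0.12²)·0.75] / (σ√T) = (-0.0112 + 0.0519) / 0.1039 = 0.3919 ⇒ 0.39
N(d₁) = N(0.39) = 0.6517
Δ_put = N(d₁) − 1 = 0.6517 − 1 = -0.3483

-0.3483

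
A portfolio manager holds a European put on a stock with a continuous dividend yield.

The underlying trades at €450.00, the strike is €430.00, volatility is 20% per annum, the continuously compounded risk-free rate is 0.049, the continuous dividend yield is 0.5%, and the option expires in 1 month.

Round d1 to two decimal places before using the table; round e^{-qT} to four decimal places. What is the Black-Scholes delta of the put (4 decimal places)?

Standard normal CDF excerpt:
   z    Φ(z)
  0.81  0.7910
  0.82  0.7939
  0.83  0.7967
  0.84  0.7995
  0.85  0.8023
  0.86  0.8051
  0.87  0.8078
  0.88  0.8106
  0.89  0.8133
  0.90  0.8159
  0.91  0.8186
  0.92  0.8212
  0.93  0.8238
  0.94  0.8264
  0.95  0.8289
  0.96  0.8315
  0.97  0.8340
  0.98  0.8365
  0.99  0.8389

-0.1893

T = 0.08333;  σ√T = 0.0577
d₁ = [ln(450/430) + (0.049 − 0.005 + 0.2²/2)·0.08333] / 0.0577 = [0.0455 + 0.0053] / 0.0577 = 0.8798 ≈ 0.88
N(d₁) = N(0.88) = 0.8106
Δ_put = e^(−qT)·(N(d₁) − 1) = 0.9996·(0.8106 − 1) = -0.1893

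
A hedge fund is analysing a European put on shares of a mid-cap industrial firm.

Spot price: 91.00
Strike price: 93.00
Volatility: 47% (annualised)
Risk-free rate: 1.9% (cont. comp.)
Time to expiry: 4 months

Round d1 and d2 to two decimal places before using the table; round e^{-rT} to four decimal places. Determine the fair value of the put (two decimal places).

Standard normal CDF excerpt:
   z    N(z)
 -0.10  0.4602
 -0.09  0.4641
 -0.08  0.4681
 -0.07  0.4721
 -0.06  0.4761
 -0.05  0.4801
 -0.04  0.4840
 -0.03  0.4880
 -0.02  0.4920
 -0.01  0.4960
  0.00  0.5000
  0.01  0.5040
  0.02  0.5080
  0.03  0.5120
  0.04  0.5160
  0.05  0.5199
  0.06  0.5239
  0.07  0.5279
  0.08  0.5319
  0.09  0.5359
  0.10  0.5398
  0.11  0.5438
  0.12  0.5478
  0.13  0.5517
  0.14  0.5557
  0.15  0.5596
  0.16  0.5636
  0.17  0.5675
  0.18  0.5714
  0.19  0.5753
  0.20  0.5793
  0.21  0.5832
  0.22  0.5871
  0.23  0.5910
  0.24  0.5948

10.57

σ√T = 0.47·√0.3333 = 0.2714
d₁ = [ln(91/93) + (0.019 + 0.47²/2)·0.3333] / 0.2714 = [-0.0217 + 0.0431] / 0.2714 = 0.0789 ⇒ 0.08
d₂ = d₁ − σ√T = 0.0789 − 0.2714 = -0.1925 ⇒ -0.19
e^(−rT) = e^(−0.019·0.3333) = 0.9937
N(−d₂) = N(0.19) = 0.5753;  N(−d₁) = N(-0.08) = 0.4681
P = 93·0.9937·0.5753 − 91·0.4681 = 53.1658 − 42.5971 = 10.5687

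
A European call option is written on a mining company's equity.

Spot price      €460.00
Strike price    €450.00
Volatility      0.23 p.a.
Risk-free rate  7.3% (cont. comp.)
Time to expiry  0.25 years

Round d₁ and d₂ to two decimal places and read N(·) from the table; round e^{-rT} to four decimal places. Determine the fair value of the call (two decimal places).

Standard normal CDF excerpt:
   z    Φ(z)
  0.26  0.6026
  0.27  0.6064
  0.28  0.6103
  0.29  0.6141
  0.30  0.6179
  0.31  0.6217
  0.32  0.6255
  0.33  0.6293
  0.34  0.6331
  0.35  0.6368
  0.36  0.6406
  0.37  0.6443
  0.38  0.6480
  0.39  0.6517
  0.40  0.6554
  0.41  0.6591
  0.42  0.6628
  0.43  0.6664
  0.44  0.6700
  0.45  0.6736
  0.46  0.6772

σ√T = 0.23 × 0.5000 = 0.1150
ln(S/K) + (r + σ²/2)T = ln(460/450) + (0.073 + 0.23²/2)·0.25 = 0.0220 + 0.0249 = 0.0468
d₁ = 0.0468 / 0.1150 = 0.4073 → 0.41
d₂ = d₁ − σ√T = 0.4073 − 0.1150 = 0.2923 → 0.29
exp(−rT) = exp(−0.073·0.25) = 0.9819
C = 460·N(0.41) − 450·0.9819·N(0.29) = 460·0.6591 − 450·0.9819·0.6141 = 303.1860 − 271.3432 = 31.8428

€31.84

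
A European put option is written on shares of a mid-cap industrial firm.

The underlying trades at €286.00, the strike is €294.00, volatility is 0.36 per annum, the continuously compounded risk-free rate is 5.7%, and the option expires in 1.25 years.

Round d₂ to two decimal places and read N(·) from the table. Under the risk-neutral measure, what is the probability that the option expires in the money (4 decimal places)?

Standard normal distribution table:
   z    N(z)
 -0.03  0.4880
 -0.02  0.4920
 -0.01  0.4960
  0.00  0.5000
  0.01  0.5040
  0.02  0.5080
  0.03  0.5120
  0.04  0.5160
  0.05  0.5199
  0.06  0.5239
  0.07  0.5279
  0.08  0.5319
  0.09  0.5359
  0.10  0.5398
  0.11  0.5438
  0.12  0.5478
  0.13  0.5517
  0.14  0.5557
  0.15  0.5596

T = 1.25;  σ√T = 0.4025
d₁ = [ln(286/294) + (0.057 + 0.36²/2)·1.25] / 0.4025 = [-0.0276 + 0.1522] / 0.4025 = 0.3097 ⇒ 0.31
d₂ = d₁ − σ√T = 0.3097 − 0.4025 = -0.0928 ⇒ -0.09
Pr(exercise) under Q = N(−d₂) = N(0.09) = 0.5359

0.5359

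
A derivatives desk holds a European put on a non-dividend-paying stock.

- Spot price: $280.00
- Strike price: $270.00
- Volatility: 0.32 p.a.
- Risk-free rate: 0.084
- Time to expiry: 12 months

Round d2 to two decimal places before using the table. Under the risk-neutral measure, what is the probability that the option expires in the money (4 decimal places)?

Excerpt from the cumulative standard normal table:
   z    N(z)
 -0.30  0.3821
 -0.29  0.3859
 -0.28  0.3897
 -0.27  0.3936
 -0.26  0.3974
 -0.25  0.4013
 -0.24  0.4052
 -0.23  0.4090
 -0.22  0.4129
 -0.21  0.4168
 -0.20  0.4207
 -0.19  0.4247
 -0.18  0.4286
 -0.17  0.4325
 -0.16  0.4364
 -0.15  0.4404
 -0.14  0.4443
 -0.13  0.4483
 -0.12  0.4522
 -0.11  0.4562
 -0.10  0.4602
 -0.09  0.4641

0.4129

σ√T = 0.32 × 1.0000 = 0.3200
d₁ = [ln(280/270) + (0.084 + 0.32²/2)·1] / 0.3200 = [0.0364 + 0.1352] / 0.3200 = 0.5361 → 0.54
d₂ = d₁ − σ√T = 0.5361 − 0.3200 = 0.2161 → 0.22
Risk-neutral Pr[S_T < K] = N(−d₂) = N(-0.22) = 0.4129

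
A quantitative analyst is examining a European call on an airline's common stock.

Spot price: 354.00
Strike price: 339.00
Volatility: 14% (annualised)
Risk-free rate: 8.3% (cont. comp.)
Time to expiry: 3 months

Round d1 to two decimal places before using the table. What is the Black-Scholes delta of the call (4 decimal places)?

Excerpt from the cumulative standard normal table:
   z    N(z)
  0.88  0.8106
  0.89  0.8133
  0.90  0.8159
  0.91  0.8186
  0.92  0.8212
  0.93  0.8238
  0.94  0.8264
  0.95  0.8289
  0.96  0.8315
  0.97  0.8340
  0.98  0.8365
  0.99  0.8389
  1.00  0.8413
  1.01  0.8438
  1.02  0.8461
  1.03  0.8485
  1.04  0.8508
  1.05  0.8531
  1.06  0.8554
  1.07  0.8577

σ√T = 0.14 × 0.5000 = 0.0700
ln(S/K) + (r + σ²/2)T = ln(354/339) + (0.083 + 0.14²/2)·0.25 = 0.0433 + 0.0232 = 0.0665
d₁ = 0.0665 / 0.0700 = 0.9500 ⇒ 0.95
N(d₁) = N(0.95) = 0.8289
Δ_call = N(d₁) = 0.8289

0.8289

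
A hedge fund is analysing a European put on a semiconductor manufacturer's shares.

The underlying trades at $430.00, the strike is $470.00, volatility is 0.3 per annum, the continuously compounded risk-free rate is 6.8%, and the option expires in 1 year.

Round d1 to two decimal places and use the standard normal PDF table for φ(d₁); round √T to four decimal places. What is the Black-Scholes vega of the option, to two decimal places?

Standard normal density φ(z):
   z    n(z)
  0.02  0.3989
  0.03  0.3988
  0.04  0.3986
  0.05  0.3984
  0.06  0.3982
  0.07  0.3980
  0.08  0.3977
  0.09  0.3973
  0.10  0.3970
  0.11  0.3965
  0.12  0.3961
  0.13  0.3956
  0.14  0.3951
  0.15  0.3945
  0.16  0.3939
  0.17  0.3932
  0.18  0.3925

171.01

σ√T = 0.3 × 1.0000 = 0.3000
ln(S/K) + (r + σ²/2)T = ln(430/470) + (0.068 + 0.3²/2)·1 = -0.0889 + 0.1130 = 0.0241
d₁ = 0.0241 / 0.3000 = 0.0802 ⇒ 0.08
√T = √1 = 1.0000
φ(d₁) = φ(0.08) = 0.3977
vega = S·φ(d₁)·√T = 430·0.3977·1.0000 = 171.0110
(Call and put vega coincide under Black-Scholes.)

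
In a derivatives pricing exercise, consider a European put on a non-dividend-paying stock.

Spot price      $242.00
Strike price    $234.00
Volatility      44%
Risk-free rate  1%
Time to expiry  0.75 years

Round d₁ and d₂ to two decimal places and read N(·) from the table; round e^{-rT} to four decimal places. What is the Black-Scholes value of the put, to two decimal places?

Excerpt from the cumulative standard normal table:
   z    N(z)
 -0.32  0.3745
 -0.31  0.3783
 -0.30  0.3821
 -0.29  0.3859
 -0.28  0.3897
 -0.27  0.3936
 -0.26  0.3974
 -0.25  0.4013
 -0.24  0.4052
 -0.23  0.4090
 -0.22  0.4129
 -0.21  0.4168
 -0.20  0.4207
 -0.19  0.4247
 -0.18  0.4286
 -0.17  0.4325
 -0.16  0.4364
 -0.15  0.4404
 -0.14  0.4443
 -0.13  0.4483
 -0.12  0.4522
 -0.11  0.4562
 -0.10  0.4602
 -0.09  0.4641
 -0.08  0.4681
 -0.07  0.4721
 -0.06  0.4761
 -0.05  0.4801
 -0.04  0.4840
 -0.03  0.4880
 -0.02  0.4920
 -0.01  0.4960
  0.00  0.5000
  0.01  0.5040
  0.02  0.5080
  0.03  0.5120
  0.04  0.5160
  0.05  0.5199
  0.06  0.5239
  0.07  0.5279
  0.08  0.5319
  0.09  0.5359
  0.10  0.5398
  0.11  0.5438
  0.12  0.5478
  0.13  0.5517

$31.06

T = 0.75;  σ√T = 0.3811
d₁ = [ln(242/234) + (0.01 + 0.44²/2)·0.75] / 0.3811 = [0.0336 + 0.0801] / 0.3811 = 0.2984 which rounds to 0.30
d₂ = d₁ − σ√T = 0.2984 − 0.3811 = -0.0826 which rounds to -0.08
e^(−rT) = e^(−0.01·0.75) = 0.9925
N(−d₂) = N(0.08) = 0.5319;  N(−d₁) = N(-0.30) = 0.3821
P = 234·0.9925·0.5319 − 242·0.3821 = 123.5311 − 92.4682 = 31.0629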